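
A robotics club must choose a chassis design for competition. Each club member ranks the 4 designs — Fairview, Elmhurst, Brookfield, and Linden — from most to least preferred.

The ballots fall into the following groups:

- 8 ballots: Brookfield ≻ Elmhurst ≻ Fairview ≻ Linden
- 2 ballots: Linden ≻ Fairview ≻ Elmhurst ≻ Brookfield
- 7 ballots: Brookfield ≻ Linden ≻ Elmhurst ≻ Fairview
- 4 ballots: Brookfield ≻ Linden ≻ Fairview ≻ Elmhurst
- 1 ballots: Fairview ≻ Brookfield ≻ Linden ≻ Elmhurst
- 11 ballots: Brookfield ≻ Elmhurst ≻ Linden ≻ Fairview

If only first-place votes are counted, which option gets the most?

First-place vote totals:
  Fairview: 1
  Elmhurst: 0
  Brookfield: 30
  Linden: 2
Brookfield has the most first-place votes.

Brookfield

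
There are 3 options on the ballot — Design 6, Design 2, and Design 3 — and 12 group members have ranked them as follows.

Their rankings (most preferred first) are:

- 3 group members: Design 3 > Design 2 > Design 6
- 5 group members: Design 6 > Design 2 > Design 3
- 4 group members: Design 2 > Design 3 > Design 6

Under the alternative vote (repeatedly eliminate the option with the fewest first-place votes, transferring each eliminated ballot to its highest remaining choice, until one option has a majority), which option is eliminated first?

Design 3

Round 1: Design 6 5, Design 2 4, Design 3 3. Design 3 has the fewest and is eliminated.
Round 2: Design 2 7, Design 6 5. Design 2 has a majority.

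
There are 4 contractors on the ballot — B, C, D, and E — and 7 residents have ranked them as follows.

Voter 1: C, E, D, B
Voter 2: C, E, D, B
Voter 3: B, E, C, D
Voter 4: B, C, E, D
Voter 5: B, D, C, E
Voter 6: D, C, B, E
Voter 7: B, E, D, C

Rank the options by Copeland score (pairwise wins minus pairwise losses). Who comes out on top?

Pairwise results:
  B vs C: B wins 4–3.
  B vs D: B wins 4–3.
  B vs E: B wins 5–2.
  C vs D: C wins 4–3.
  C vs E: C wins 5–2.
  D vs E: E wins 5–2.
Copeland scores (wins − losses):
  B: 3 − 0 = 3
  C: 2 − 1 = 1
  D: 0 − 3 = -3
  E: 1 − 2 = -1
B has the best Copeland score.

B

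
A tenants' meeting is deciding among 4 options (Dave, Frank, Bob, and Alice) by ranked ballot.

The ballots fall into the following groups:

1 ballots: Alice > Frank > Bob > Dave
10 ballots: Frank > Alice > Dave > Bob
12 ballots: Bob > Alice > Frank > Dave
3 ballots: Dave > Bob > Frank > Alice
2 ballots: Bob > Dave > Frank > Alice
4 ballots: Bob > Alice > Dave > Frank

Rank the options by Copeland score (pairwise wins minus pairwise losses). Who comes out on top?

Bob

Pairwise results:
  Dave vs Frank: Frank wins 23–9.
  Dave vs Bob: Bob wins 19–13.
  Dave vs Alice: Alice wins 27–5.
  Frank vs Bob: Bob wins 21–11.
  Frank vs Alice: Alice wins 17–15.
  Bob vs Alice: Bob wins 21–11.
Copeland scores (wins − losses):
  Dave: 0 − 3 = -3
  Frank: 1 − 2 = -1
  Bob: 3 − 0 = 3
  Alice: 2 − 1 = 1
Bob has the best Copeland score.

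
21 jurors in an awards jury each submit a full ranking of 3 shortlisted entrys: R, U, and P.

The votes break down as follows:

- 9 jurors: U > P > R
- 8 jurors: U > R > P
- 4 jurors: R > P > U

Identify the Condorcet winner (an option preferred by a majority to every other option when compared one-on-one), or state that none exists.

U

Head-to-head results (21 voters total):
R vs U: U wins 17–4.
R vs P: R wins 12–9.
U vs P: U wins 17–4.
U beats each rival — R (17–4), P (17–4) — so U is the Condorcet winner.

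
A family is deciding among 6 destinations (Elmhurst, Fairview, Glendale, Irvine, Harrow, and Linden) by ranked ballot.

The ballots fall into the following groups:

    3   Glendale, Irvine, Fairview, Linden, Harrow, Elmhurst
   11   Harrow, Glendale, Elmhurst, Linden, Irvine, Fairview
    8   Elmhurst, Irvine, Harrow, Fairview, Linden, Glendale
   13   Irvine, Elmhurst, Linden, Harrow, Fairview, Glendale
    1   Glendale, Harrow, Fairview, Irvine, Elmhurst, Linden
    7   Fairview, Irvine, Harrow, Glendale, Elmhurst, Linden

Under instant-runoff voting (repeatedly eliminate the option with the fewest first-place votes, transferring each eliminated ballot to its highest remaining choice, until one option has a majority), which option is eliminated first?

Linden

Round 1: Irvine 13, Harrow 11, Elmhurst 8, Fairview 7, Glendale 4, Linden 0. Linden has the fewest and is eliminated.
Round 2: Irvine 13, Harrow 11, Elmhurst 8, Fairview 7, Glendale 4. Glendale has the fewest and is eliminated.
Round 3: Irvine 16, Harrow 12, Elmhurst 8, Fairview 7. Fairview has the fewest and is eliminated.
Round 4: Irvine 23, Harrow 12, Elmhurst 8. Irvine has a majority.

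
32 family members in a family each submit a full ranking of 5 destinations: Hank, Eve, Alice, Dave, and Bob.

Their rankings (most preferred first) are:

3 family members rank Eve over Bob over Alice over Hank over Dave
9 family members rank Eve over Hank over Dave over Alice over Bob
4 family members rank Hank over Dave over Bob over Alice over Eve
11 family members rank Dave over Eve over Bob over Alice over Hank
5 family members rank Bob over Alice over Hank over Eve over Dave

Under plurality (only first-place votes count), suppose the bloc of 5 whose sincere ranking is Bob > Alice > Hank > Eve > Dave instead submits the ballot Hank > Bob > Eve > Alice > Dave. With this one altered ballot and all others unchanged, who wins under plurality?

First-place totals with the altered ballot: Hank 9, Eve 12, Alice 0, Dave 11, Bob 0.
The winner is unchanged: still Eve.

Eve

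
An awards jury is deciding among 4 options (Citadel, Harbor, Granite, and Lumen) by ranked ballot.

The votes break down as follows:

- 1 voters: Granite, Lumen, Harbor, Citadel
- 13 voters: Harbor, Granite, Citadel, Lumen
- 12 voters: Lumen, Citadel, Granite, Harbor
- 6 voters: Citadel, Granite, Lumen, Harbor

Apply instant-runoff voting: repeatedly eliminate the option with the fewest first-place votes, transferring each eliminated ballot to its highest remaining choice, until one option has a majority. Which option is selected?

Lumen

Round 1: Harbor 13, Lumen 12, Citadel 6, Granite 1. Granite has the fewest and is eliminated.
Round 2: Harbor 13, Lumen 13, Citadel 6. Citadel has the fewest and is eliminated.
Round 3: Lumen 19, Harbor 13. Lumen has a majority.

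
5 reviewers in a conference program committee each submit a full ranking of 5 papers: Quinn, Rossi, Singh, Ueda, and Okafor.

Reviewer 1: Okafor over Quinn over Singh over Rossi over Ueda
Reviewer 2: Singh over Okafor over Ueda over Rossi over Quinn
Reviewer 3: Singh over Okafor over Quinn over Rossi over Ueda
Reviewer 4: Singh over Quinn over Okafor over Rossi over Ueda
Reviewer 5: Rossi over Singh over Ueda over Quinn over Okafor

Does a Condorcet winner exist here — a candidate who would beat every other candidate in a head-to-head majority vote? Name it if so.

Singh

Head-to-head results (5 voters total):
Quinn vs Rossi: Quinn wins 3–2.
Quinn vs Singh: Singh wins 4–1.
Quinn vs Ueda: Quinn wins 3–2.
Quinn vs Okafor: Okafor wins 3–2.
Rossi vs Singh: Singh wins 4–1.
Rossi vs Ueda: Rossi wins 4–1.
Rossi vs Okafor: Okafor wins 4–1.
Singh vs Ueda: Singh wins 5–0.
Singh vs Okafor: Singh wins 4–1.
Ueda vs Okafor: Okafor wins 4–1.
Singh beats each rival — Quinn (4–1), Rossi (4–1), Ueda (5–0), Okafor (4–1) — so Singh is the Condorcet winner.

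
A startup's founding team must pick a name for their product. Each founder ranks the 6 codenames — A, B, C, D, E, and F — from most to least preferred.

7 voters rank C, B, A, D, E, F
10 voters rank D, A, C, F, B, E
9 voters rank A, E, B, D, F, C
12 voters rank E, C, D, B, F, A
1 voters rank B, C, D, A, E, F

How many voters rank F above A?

12

Ballots ranking F above A: 12.
Ballots ranking A above F: 7+10+9+1 = 27.
So 12 of 39 voters prefer F to A.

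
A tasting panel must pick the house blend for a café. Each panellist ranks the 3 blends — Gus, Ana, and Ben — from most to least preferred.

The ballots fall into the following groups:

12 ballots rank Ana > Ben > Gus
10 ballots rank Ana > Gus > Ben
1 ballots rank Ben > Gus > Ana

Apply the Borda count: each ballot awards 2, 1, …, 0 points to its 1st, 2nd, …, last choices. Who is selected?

Borda scores:
  Gus: 12·0 + 10·1 + 1 = 11
  Ana: 12·2 + 10·2 + 0 = 44
  Ben: 12·1 + 10·0 + 2 = 14
Ana has the highest total.

Ana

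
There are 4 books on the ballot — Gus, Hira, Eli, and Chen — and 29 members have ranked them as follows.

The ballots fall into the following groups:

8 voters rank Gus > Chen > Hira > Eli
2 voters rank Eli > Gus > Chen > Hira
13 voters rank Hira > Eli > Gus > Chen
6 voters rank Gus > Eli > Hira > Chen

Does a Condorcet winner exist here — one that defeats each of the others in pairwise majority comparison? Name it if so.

Head-to-head results (29 voters total):
Gus vs Hira: Gus wins 16–13.
Gus vs Eli: Eli wins 15–14.
Gus vs Chen: Gus wins 29–0.
Hira vs Eli: Hira wins 21–8.
Hira vs Chen: Hira wins 19–10.
Eli vs Chen: Eli wins 21–8.
No candidate beats all others: Gus beats Hira beats Eli beats Gus, a majority cycle.

None — there is no Condorcet winner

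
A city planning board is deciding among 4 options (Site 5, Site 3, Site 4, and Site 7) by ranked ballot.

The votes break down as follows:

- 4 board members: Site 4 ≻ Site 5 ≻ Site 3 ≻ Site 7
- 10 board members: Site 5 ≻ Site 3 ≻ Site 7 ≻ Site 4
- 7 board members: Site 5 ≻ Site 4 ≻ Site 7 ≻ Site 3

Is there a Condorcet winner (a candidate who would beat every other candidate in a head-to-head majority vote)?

Yes

Head-to-head results (21 voters total):
Site 5 vs Site 3: Site 5 wins 21–0.
Site 5 vs Site 4: Site 5 wins 17–4.
Site 5 vs Site 7: Site 5 wins 21–0.
Site 3 vs Site 4: Site 4 wins 11–10.
Site 3 vs Site 7: Site 3 wins 14–7.
Site 4 vs Site 7: Site 4 wins 11–10.
Site 5 beats each rival — Site 3 (21–0), Site 4 (17–4), Site 7 (21–0) — so Site 5 is the Condorcet winner.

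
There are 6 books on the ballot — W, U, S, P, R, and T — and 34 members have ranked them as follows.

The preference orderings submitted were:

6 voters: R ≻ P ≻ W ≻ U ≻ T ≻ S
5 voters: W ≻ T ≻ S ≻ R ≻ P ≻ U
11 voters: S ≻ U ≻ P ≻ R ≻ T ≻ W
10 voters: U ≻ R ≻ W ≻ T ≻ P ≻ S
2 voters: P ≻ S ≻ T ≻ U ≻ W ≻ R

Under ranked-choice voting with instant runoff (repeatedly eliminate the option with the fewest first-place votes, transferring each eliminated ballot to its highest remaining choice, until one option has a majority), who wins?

S

Round 1: S 11, U 10, R 6, W 5, P 2, T 0. T has the fewest and is eliminated.
Round 2: S 11, U 10, R 6, W 5, P 2. P has the fewest and is eliminated.
Round 3: S 13, U 10, R 6, W 5. W has the fewest and is eliminated.
Round 4: S 18, U 10, R 6. S has a majority.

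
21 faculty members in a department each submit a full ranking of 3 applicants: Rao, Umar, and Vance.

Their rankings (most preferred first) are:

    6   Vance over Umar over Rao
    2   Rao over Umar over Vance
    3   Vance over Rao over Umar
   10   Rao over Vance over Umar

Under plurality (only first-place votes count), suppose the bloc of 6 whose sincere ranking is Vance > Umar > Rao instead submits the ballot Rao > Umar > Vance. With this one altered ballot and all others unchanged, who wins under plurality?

First-place totals with the altered ballot: Rao 18, Umar 0, Vance 3.
The winner is unchanged: still Rao.

Rao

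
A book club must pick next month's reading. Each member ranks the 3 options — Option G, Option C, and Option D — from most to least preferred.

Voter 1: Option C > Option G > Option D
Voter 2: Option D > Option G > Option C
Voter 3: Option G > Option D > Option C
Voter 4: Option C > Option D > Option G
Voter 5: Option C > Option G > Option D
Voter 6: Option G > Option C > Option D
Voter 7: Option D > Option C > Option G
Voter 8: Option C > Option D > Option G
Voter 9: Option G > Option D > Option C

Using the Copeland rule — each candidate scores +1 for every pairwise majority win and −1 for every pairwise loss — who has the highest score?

Option C

Pairwise results:
  Option G vs Option C: Option C wins 5–4.
  Option G vs Option D: Option G wins 5–4.
  Option C vs Option D: Option C wins 5–4.
Copeland scores (wins − losses):
  Option G: 1 − 1 = 0
  Option C: 2 − 0 = 2
  Option D: 0 − 2 = -2
Option C has the best Copeland score.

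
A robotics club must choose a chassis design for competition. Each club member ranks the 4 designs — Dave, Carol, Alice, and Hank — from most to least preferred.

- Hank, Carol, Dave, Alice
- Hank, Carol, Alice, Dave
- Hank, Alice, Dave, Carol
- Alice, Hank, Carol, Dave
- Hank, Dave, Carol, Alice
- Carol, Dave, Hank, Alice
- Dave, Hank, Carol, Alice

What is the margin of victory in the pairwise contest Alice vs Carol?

Ballots ranking Alice above Carol: 2.
Ballots ranking Carol above Alice: 5.
Carol wins 5–2, a margin of 3.

3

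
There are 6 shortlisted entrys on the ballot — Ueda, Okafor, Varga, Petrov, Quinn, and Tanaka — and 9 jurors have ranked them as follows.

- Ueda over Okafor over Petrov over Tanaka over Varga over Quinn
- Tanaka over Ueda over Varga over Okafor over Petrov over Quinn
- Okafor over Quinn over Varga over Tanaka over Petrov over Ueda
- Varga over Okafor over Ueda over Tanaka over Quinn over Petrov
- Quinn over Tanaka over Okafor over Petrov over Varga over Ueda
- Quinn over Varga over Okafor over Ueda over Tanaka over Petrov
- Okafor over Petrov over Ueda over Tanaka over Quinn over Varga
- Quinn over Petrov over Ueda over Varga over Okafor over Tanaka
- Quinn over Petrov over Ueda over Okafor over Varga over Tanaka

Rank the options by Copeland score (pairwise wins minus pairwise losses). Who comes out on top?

Okafor

Pairwise results:
  Ueda vs Okafor: Okafor wins 5–4.
  Ueda vs Varga: Ueda wins 5–4.
  Ueda vs Petrov: Petrov wins 5–4.
  Ueda vs Quinn: Quinn wins 5–4.
  Ueda vs Tanaka: Ueda wins 6–3.
  Okafor vs Varga: Okafor wins 5–4.
  Okafor vs Petrov: Okafor wins 7–2.
  Okafor vs Quinn: Okafor wins 5–4.
  Okafor vs Tanaka: Okafor wins 7–2.
  Varga vs Petrov: Petrov wins 5–4.
  Varga vs Quinn: Quinn wins 6–3.
  Varga vs Tanaka: Varga wins 5–4.
  Petrov vs Quinn: Quinn wins 6–3.
  Petrov vs Tanaka: Tanaka wins 5–4.
  Quinn vs Tanaka: Quinn wins 5–4.
Copeland scores (wins − losses):
  Ueda: 2 − 3 = -1
  Okafor: 5 − 0 = 5
  Varga: 1 − 4 = -3
  Petrov: 2 − 3 = -1
  Quinn: 4 − 1 = 3
  Tanaka: 1 − 4 = -3
Okafor has the best Copeland score.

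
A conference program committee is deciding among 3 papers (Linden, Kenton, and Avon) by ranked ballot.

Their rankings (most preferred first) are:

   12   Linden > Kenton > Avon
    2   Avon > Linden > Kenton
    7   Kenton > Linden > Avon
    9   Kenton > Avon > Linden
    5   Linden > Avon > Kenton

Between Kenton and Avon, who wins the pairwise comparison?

Ballots ranking Kenton above Avon: 12+7+9 = 28.
Ballots ranking Avon above Kenton: 2+5 = 7.
Kenton wins the head-to-head, 28–7.

Kenton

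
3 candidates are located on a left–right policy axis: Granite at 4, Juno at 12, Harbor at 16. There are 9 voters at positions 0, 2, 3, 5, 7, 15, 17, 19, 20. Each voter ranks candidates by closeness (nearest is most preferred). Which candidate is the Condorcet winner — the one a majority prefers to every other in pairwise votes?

Granite

With single-peaked preferences on a line, the Condorcet winner is the candidate closest to the median voter.
The median voter (position 7) is closest to Granite at 4.
Check: Granite vs Juno — voters closer to Granite: 5 of 9.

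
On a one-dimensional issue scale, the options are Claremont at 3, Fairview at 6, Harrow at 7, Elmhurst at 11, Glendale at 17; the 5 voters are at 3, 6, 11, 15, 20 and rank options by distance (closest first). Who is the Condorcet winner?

With single-peaked preferences on a line, the Condorcet winner is the candidate closest to the median voter.
The median voter (position 11) is closest to Elmhurst at 11.
Check: Elmhurst vs Fairview — voters closer to Elmhurst: 3 of 5.

Elmhurst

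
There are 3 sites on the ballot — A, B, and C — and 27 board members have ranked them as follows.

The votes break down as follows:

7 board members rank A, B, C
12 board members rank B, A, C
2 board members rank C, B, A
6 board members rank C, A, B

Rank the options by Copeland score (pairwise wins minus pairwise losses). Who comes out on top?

B

Pairwise results:
  A vs B: B wins 14–13.
  A vs C: A wins 19–8.
  B vs C: B wins 19–8.
Copeland scores (wins − losses):
  A: 1 − 1 = 0
  B: 2 − 0 = 2
  C: 0 − 2 = -2
B has the best Copeland score.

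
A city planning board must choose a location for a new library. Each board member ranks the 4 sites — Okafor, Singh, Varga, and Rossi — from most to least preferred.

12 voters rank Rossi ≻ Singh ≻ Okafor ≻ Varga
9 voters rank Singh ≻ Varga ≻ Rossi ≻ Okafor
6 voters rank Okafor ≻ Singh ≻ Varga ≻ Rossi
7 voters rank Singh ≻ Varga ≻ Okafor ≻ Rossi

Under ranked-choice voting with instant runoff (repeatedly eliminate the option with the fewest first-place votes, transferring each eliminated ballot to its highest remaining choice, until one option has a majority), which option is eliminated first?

Varga

Round 1: Singh 16, Rossi 12, Okafor 6, Varga 0. Varga has the fewest and is eliminated.
Round 2: Singh 16, Rossi 12, Okafor 6. Okafor has the fewest and is eliminated.
Round 3: Singh 22, Rossi 12. Singh has a majority.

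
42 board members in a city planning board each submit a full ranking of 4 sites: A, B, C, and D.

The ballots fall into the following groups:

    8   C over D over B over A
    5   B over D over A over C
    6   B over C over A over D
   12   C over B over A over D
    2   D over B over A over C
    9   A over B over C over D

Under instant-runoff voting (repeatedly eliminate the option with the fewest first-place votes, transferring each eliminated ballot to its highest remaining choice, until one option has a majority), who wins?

Round 1: C 20, B 11, A 9, D 2. D has the fewest and is eliminated.
Round 2: C 20, B 13, A 9. A has the fewest and is eliminated.
Round 3: B 22, C 20. B has a majority.

B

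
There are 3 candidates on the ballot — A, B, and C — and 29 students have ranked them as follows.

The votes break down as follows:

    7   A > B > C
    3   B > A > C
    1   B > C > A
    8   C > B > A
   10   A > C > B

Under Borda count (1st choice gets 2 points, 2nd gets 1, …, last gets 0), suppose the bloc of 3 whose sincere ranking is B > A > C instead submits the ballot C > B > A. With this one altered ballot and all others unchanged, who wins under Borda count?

Borda totals with the altered ballot: A 34, B 20, C 33.
The winner is unchanged: still A.

A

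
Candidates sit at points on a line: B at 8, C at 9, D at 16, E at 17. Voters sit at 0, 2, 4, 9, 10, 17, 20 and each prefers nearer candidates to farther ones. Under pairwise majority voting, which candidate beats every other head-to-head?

With single-peaked preferences on a line, the Condorcet winner is the candidate closest to the median voter.
The median voter (position 9) is closest to C at 9.
Check: C vs B — voters closer to C: 4 of 7.

C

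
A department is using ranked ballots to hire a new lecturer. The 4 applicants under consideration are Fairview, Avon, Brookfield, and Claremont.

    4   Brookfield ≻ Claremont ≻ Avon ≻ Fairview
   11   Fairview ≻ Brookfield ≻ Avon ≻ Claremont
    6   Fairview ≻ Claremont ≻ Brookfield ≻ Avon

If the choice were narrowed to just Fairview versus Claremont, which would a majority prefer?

Fairview

Ballots ranking Fairview above Claremont: 11+6 = 17.
Ballots ranking Claremont above Fairview: 4.
Fairview wins the head-to-head, 17–4.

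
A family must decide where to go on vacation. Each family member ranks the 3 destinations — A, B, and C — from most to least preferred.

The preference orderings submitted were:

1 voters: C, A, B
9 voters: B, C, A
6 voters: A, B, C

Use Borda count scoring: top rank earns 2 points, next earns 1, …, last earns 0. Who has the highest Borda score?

B

Borda scores:
  A: 1 + 9·0 + 6·2 = 13
  B: 0 + 9·2 + 6·1 = 24
  C: 2 + 9·1 + 6·0 = 11
B has the highest total.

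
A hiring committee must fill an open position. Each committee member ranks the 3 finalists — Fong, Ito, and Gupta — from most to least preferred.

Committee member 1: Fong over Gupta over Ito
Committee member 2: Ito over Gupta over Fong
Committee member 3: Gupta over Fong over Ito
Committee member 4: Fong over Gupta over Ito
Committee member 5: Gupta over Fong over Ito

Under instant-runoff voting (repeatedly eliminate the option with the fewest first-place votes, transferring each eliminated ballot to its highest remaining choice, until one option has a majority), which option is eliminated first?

Round 1: Fong 2, Gupta 2, Ito 1. Ito has the fewest and is eliminated.
Round 2: Gupta 3, Fong 2. Gupta has a majority.

Ito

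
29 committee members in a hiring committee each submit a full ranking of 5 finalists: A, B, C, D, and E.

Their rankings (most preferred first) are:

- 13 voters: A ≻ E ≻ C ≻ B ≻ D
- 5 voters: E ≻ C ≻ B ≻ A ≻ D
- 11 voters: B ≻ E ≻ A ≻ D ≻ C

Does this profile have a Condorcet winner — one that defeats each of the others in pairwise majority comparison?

Yes

Head-to-head results (29 voters total):
A vs B: B wins 16–13.
A vs C: A wins 24–5.
A vs D: A wins 29–0.
A vs E: E wins 16–13.
B vs C: C wins 18–11.
B vs D: B wins 29–0.
B vs E: E wins 18–11.
C vs D: C wins 18–11.
C vs E: E wins 29–0.
D vs E: E wins 29–0.
E beats each rival — A (16–13), B (18–11), C (29–0), D (29–0) — so E is the Condorcet winner.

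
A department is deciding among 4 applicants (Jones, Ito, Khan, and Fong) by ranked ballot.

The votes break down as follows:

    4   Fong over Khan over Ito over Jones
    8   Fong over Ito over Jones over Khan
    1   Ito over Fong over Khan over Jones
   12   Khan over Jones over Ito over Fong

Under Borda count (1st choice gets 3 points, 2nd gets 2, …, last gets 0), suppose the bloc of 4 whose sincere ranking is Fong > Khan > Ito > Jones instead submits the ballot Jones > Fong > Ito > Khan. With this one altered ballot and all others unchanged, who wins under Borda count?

Jones

Borda totals with the altered ballot: Jones 44, Ito 35, Khan 37, Fong 34.
The switch changes the winner from Khan to Jones.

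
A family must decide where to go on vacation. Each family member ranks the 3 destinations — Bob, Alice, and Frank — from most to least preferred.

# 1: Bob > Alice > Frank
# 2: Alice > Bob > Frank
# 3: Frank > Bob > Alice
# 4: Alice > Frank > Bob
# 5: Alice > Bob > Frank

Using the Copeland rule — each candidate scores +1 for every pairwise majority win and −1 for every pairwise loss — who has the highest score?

Alice

Pairwise results:
  Bob vs Alice: Alice wins 3–2.
  Bob vs Frank: Bob wins 3–2.
  Alice vs Frank: Alice wins 4–1.
Copeland scores (wins − losses):
  Bob: 1 − 1 = 0
  Alice: 2 − 0 = 2
  Frank: 0 − 2 = -2
Alice has the best Copeland score.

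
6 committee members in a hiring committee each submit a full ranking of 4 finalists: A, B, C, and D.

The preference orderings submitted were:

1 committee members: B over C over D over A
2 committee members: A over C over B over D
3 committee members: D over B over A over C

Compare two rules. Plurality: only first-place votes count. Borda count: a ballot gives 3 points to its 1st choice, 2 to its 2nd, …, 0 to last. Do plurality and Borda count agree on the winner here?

No

Plurality first-place counts: A 2, B 1, C 0, D 3 → D.
Borda totals: A 9, B 11, C 6, D 10 → B.
The two rules disagree: plurality picks D, Borda picks B.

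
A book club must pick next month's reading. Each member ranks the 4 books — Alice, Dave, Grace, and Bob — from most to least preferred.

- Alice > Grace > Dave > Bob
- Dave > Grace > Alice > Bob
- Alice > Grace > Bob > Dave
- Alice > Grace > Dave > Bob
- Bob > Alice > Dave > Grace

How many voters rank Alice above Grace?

4

Ballots ranking Alice above Grace: 4.
Ballots ranking Grace above Alice: 1.
So 4 of 5 voters prefer Alice to Grace.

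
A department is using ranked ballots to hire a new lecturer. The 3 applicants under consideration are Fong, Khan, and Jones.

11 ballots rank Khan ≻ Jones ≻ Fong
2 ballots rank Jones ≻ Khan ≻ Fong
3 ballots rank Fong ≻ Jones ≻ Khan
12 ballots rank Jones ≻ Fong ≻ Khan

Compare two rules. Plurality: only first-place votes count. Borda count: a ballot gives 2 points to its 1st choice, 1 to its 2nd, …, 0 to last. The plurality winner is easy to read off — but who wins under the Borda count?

Plurality first-place counts: Fong 3, Khan 11, Jones 14 → Jones.
Borda totals: Fong 18, Khan 24, Jones 42 → Jones.

Jones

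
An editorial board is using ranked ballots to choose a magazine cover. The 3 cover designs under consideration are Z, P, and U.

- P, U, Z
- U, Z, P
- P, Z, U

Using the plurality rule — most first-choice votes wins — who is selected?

First-place vote totals:
  Z: 0
  P: 2
  U: 1
P has the most first-place votes.

P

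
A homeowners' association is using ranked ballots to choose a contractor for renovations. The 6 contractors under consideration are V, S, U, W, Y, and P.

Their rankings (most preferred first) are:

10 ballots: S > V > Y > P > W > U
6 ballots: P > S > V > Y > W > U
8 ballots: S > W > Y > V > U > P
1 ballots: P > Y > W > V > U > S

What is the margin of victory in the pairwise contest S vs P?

Ballots ranking S above P: 10+8 = 18.
Ballots ranking P above S: 6+1 = 7.
S wins 18–7, a margin of 11.

11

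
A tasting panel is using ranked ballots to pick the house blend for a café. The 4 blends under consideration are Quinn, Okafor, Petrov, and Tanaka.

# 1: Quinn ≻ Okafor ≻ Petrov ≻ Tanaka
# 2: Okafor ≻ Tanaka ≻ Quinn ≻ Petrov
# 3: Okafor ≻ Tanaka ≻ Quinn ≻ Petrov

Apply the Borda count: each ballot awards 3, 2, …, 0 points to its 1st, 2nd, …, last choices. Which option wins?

Okafor

Borda scores:
  Quinn: 3 + 1 + 1 = 5
  Okafor: 2 + 3 + 3 = 8
  Petrov: 1 + 0 + 0 = 1
  Tanaka: 0 + 2 + 2 = 4
Okafor has the highest total.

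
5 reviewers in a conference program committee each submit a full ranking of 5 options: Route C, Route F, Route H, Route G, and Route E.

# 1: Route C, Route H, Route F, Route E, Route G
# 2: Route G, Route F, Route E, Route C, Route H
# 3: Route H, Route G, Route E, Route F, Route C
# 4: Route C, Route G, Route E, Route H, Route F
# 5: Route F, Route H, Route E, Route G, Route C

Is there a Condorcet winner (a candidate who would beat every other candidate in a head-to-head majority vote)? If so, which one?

Head-to-head results (5 voters total):
Route C vs Route F: Route F wins 3–2.
Route C vs Route H: Route C wins 3–2.
Route C vs Route G: Route G wins 3–2.
Route C vs Route E: Route E wins 3–2.
Route F vs Route H: Route H wins 3–2.
Route F vs Route G: Route G wins 3–2.
Route F vs Route E: Route F wins 3–2.
Route H vs Route G: Route H wins 3–2.
Route H vs Route E: Route H wins 3–2.
Route G vs Route E: Route G wins 3–2.
No candidate beats all others: Route C beats Route H beats Route F beats Route C, a majority cycle.

There is no Condorcet winner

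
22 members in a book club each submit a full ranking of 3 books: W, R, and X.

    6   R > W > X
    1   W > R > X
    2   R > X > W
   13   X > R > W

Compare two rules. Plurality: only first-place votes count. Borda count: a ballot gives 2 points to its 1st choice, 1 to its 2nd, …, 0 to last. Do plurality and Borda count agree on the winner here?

No

Plurality first-place counts: W 1, R 8, X 13 → X.
Borda totals: W 8, R 30, X 28 → R.
The two rules disagree: plurality picks X, Borda picks R.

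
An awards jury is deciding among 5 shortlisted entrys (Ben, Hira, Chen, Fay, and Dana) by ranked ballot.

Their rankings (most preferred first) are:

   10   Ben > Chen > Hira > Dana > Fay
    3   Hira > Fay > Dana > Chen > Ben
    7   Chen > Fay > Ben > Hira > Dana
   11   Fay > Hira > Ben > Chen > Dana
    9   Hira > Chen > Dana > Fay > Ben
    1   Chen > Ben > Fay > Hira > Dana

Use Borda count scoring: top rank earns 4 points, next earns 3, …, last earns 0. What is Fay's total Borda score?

85

Borda scores:
  Ben: 10·4 + 3·0 + 7·2 + 11·2 + 9·0 + 3 = 79
  Hira: 10·2 + 3·4 + 7·1 + 11·3 + 9·4 + 1 = 109
  Chen: 10·3 + 3·1 + 7·4 + 11·1 + 9·3 + 4 = 103
  Fay: 10·0 + 3·3 + 7·3 + 11·4 + 9·1 + 2 = 85
  Dana: 10·1 + 3·2 + 7·0 + 11·0 + 9·2 + 0 = 34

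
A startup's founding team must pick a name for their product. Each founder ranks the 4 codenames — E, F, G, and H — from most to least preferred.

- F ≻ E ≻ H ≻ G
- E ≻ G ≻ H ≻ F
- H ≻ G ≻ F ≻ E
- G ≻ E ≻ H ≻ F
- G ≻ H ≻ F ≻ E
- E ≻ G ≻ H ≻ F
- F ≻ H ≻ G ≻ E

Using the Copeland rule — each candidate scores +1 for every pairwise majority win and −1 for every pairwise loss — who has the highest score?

G

Pairwise results:
  E vs F: F wins 4–3.
  E vs G: G wins 4–3.
  E vs H: E wins 4–3.
  F vs G: G wins 5–2.
  F vs H: H wins 5–2.
  G vs H: G wins 4–3.
Copeland scores (wins − losses):
  E: 1 − 2 = -1
  F: 1 − 2 = -1
  G: 3 − 0 = 3
  H: 1 − 2 = -1
G has the best Copeland score.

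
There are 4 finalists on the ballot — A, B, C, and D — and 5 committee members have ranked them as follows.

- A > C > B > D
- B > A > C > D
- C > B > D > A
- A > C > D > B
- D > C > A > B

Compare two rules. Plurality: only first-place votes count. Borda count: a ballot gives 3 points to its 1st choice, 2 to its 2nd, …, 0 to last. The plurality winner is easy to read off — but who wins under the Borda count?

C

Plurality first-place counts: A 2, B 1, C 1, D 1 → A.
Borda totals: A 9, B 6, C 10, D 5 → C.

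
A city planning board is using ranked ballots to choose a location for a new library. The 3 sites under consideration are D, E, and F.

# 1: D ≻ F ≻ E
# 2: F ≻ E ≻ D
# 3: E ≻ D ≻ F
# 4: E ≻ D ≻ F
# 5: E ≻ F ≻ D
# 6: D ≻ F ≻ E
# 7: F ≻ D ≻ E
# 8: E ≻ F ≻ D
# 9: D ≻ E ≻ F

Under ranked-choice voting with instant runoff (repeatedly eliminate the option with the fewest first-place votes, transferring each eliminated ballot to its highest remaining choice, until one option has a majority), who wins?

Round 1: E 4, D 3, F 2. F has the fewest and is eliminated.
Round 2: E 5, D 4. E has a majority.

E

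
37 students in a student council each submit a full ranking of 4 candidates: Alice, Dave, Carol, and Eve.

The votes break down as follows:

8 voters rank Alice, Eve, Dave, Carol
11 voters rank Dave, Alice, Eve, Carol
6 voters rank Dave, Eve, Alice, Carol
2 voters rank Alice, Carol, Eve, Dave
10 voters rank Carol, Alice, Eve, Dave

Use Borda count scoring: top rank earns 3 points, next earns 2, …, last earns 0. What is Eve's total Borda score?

Borda scores:
  Alice: 8·3 + 11·2 + 6·1 + 2·3 + 10·2 = 78
  Dave: 8·1 + 11·3 + 6·3 + 2·0 + 10·0 = 59
  Carol: 8·0 + 11·0 + 6·0 + 2·2 + 10·3 = 34
  Eve: 8·2 + 11·1 + 6·2 + 2·1 + 10·1 = 51

51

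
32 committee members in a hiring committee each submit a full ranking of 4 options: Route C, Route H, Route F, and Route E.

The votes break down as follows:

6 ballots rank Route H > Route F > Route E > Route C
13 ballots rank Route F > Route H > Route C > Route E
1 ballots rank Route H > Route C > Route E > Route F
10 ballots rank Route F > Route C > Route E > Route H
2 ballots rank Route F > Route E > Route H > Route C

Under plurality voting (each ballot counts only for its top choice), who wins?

Route F

First-place vote totals:
  Route C: 0
  Route H: 7
  Route F: 25
  Route E: 0
Route F has the most first-place votes.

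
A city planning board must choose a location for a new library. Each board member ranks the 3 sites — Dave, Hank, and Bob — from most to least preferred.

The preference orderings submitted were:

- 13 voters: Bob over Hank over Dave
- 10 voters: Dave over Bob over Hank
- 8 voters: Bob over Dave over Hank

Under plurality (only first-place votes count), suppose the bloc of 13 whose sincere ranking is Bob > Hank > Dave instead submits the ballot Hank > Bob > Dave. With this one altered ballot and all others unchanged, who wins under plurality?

First-place totals with the altered ballot: Dave 10, Hank 13, Bob 8.
The switch changes the winner from Bob to Hank.

Hank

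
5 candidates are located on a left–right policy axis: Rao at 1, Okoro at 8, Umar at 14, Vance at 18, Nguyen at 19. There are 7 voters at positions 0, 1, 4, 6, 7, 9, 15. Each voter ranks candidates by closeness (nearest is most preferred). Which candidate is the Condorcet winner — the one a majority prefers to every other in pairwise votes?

Okoro

With single-peaked preferences on a line, the Condorcet winner is the candidate closest to the median voter.
The median voter (position 6) is closest to Okoro at 8.
Check: Okoro vs Vance — voters closer to Okoro: 6 of 7.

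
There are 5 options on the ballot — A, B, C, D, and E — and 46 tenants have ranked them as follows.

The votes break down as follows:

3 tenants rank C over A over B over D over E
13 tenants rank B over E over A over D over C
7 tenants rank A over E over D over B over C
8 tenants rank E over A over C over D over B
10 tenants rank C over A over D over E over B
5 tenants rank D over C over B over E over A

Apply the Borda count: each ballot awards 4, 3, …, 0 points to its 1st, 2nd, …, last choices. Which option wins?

A

Borda scores:
  A: 3·3 + 13·2 + 7·4 + 8·3 + 10·3 + 5·0 = 117
  B: 3·2 + 13·4 + 7·1 + 8·0 + 10·0 + 5·2 = 75
  C: 3·4 + 13·0 + 7·0 + 8·2 + 10·4 + 5·3 = 83
  D: 3·1 + 13·1 + 7·2 + 8·1 + 10·2 + 5·4 = 78
  E: 3·0 + 13·3 + 7·3 + 8·4 + 10·1 + 5·1 = 107
A has the highest total.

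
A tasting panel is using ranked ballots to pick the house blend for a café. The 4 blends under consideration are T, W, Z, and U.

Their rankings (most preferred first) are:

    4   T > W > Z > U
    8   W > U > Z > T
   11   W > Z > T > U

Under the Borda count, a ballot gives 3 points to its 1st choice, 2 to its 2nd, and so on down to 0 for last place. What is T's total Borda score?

23

Borda scores:
  T: 4·3 + 8·0 + 11·1 = 23
  W: 4·2 + 8·3 + 11·3 = 65
  Z: 4·1 + 8·1 + 11·2 = 34
  U: 4·0 + 8·2 + 11·0 = 16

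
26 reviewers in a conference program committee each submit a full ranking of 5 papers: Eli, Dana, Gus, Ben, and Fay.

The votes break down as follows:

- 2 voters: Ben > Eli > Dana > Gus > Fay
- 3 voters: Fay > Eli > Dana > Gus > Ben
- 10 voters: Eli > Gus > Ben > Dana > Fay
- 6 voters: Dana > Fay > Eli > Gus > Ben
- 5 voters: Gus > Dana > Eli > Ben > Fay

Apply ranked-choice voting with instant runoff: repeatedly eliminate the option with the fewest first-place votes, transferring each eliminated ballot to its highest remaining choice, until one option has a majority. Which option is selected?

Round 1: Eli 10, Dana 6, Gus 5, Fay 3, Ben 2. Ben has the fewest and is eliminated.
Round 2: Eli 12, Dana 6, Gus 5, Fay 3. Fay has the fewest and is eliminated.
Round 3: Eli 15, Dana 6, Gus 5. Eli has a majority.

Eli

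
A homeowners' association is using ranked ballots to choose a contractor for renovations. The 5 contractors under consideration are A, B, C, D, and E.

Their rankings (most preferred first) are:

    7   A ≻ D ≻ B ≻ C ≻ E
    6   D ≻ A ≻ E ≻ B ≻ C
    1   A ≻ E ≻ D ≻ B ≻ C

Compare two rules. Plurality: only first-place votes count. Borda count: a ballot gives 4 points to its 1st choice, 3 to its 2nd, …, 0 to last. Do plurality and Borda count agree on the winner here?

Plurality first-place counts: A 8, B 0, C 0, D 6, E 0 → A.
Borda totals: A 50, B 21, C 7, D 47, E 15 → A.
The two rules agree on A.

Yes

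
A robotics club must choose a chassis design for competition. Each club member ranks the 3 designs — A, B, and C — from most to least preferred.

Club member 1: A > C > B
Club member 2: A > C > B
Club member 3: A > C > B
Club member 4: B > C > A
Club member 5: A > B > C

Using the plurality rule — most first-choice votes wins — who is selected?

First-place vote totals:
  A: 4
  B: 1
  C: 0
A has the most first-place votes.

A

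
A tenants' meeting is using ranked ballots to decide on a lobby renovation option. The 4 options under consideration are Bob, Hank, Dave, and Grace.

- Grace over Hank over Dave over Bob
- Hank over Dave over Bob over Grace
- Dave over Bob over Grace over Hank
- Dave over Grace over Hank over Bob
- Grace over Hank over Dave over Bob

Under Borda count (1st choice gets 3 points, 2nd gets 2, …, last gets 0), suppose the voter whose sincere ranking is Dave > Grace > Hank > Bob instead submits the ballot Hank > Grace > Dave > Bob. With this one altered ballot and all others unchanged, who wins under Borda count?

Hank

Borda totals with the altered ballot: Bob 3, Hank 10, Dave 8, Grace 9.
The switch changes the winner from Dave to Hank.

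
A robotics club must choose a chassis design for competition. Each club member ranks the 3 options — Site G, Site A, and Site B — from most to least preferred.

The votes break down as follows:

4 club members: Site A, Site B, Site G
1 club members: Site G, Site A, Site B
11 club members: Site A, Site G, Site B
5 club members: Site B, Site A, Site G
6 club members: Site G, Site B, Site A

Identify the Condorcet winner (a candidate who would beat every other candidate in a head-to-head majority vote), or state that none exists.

Site A

Head-to-head results (27 voters total):
Site G vs Site A: Site A wins 20–7.
Site G vs Site B: Site G wins 18–9.
Site A vs Site B: Site A wins 16–11.
Site A beats each rival — Site G (20–7), Site B (16–11) — so Site A is the Condorcet winner.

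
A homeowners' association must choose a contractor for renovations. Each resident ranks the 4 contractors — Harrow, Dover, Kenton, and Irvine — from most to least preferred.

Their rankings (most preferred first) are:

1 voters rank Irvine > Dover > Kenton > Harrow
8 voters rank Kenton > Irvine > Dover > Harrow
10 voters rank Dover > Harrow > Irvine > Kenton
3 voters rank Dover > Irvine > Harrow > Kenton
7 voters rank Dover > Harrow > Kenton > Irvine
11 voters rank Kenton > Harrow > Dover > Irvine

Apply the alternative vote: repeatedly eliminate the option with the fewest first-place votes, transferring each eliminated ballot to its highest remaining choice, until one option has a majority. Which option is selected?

Dover

Round 1: Dover 20, Kenton 19, Irvine 1, Harrow 0. Harrow has the fewest and is eliminated.
Round 2: Dover 20, Kenton 19, Irvine 1. Irvine has the fewest and is eliminated.
Round 3: Dover 21, Kenton 19. Dover has a majority.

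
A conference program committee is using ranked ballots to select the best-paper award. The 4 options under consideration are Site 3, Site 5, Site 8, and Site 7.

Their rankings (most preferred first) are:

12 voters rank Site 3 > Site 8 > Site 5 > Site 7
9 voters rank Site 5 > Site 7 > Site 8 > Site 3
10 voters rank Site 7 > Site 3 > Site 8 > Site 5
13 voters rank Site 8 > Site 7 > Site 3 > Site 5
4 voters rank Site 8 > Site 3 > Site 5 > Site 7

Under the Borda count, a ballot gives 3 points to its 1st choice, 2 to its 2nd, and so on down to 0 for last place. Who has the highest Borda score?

Borda scores:
  Site 3: 12·3 + 9·0 + 10·2 + 13·1 + 4·2 = 77
  Site 5: 12·1 + 9·3 + 10·0 + 13·0 + 4·1 = 43
  Site 8: 12·2 + 9·1 + 10·1 + 13·3 + 4·3 = 94
  Site 7: 12·0 + 9·2 + 10·3 + 13·2 + 4·0 = 74
Site 8 has the highest total.

Site 8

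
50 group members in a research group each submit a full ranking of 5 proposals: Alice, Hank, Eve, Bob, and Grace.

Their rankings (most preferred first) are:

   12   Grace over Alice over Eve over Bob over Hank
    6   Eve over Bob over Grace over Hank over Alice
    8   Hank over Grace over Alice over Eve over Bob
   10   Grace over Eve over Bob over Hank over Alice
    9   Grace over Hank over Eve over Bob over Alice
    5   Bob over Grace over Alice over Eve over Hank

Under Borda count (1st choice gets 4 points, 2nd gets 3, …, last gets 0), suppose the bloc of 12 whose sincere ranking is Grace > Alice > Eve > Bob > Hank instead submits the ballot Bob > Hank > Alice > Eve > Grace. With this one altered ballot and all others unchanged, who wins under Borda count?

Borda totals with the altered ballot: Alice 50, Hank 111, Eve 97, Bob 115, Grace 127.
The winner is unchanged: still Grace.

Grace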